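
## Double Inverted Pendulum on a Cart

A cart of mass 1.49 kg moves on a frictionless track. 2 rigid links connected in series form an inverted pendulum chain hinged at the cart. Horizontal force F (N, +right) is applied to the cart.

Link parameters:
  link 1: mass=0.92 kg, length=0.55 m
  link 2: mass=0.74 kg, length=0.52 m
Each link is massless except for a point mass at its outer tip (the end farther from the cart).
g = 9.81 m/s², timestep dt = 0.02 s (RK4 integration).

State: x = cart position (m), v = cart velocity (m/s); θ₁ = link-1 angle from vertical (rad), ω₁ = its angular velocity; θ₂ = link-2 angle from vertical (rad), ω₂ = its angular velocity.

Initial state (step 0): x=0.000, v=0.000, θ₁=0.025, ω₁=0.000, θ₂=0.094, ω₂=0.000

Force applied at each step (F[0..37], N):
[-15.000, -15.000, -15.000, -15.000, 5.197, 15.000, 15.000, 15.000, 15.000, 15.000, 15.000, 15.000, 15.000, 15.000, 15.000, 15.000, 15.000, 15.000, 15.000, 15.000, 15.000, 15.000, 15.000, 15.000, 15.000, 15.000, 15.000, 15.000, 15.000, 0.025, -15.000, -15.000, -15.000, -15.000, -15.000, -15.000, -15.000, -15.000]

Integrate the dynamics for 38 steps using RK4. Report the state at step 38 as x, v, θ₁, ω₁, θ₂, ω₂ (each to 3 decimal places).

Answer: x=0.985, v=1.870, θ₁=-1.144, ω₁=-4.787, θ₂=-0.470, ω₂=-1.100

Derivation:
apply F[0]=-15.000 → step 1: x=-0.002, v=-0.207, θ₁=0.029, ω₁=0.367, θ₂=0.094, ω₂=0.045
apply F[1]=-15.000 → step 2: x=-0.008, v=-0.415, θ₁=0.040, ω₁=0.740, θ₂=0.096, ω₂=0.084
apply F[2]=-15.000 → step 3: x=-0.019, v=-0.626, θ₁=0.058, ω₁=1.128, θ₂=0.098, ω₂=0.114
apply F[3]=-15.000 → step 4: x=-0.033, v=-0.840, θ₁=0.085, ω₁=1.535, θ₂=0.100, ω₂=0.129
apply F[4]=+5.197 → step 5: x=-0.050, v=-0.790, θ₁=0.115, ω₁=1.479, θ₂=0.103, ω₂=0.130
apply F[5]=+15.000 → step 6: x=-0.064, v=-0.617, θ₁=0.142, ω₁=1.220, θ₂=0.105, ω₂=0.113
apply F[6]=+15.000 → step 7: x=-0.074, v=-0.450, θ₁=0.164, ω₁=0.990, θ₂=0.107, ω₂=0.080
apply F[7]=+15.000 → step 8: x=-0.082, v=-0.289, θ₁=0.182, ω₁=0.784, θ₂=0.108, ω₂=0.032
apply F[8]=+15.000 → step 9: x=-0.086, v=-0.133, θ₁=0.196, ω₁=0.597, θ₂=0.108, ω₂=-0.029
apply F[9]=+15.000 → step 10: x=-0.087, v=0.020, θ₁=0.206, ω₁=0.425, θ₂=0.107, ω₂=-0.099
apply F[10]=+15.000 → step 11: x=-0.085, v=0.170, θ₁=0.213, ω₁=0.265, θ₂=0.104, ω₂=-0.178
apply F[11]=+15.000 → step 12: x=-0.080, v=0.319, θ₁=0.216, ω₁=0.112, θ₂=0.100, ω₂=-0.264
apply F[12]=+15.000 → step 13: x=-0.072, v=0.467, θ₁=0.217, ω₁=-0.036, θ₂=0.094, ω₂=-0.355
apply F[13]=+15.000 → step 14: x=-0.062, v=0.616, θ₁=0.215, ω₁=-0.184, θ₂=0.086, ω₂=-0.451
apply F[14]=+15.000 → step 15: x=-0.048, v=0.766, θ₁=0.210, ω₁=-0.334, θ₂=0.076, ω₂=-0.551
apply F[15]=+15.000 → step 16: x=-0.031, v=0.918, θ₁=0.202, ω₁=-0.489, θ₂=0.064, ω₂=-0.653
apply F[16]=+15.000 → step 17: x=-0.011, v=1.073, θ₁=0.190, ω₁=-0.654, θ₂=0.050, ω₂=-0.755
apply F[17]=+15.000 → step 18: x=0.012, v=1.232, θ₁=0.175, ω₁=-0.831, θ₂=0.033, ω₂=-0.858
apply F[18]=+15.000 → step 19: x=0.038, v=1.396, θ₁=0.157, ω₁=-1.025, θ₂=0.015, ω₂=-0.958
apply F[19]=+15.000 → step 20: x=0.068, v=1.565, θ₁=0.134, ω₁=-1.239, θ₂=-0.005, ω₂=-1.054
apply F[20]=+15.000 → step 21: x=0.101, v=1.741, θ₁=0.107, ω₁=-1.478, θ₂=-0.027, ω₂=-1.142
apply F[21]=+15.000 → step 22: x=0.138, v=1.925, θ₁=0.075, ω₁=-1.747, θ₂=-0.050, ω₂=-1.221
apply F[22]=+15.000 → step 23: x=0.178, v=2.116, θ₁=0.037, ω₁=-2.048, θ₂=-0.075, ω₂=-1.286
apply F[23]=+15.000 → step 24: x=0.222, v=2.315, θ₁=-0.007, ω₁=-2.385, θ₂=-0.102, ω₂=-1.335
apply F[24]=+15.000 → step 25: x=0.271, v=2.520, θ₁=-0.059, ω₁=-2.757, θ₂=-0.129, ω₂=-1.366
apply F[25]=+15.000 → step 26: x=0.323, v=2.728, θ₁=-0.118, ω₁=-3.160, θ₂=-0.156, ω₂=-1.380
apply F[26]=+15.000 → step 27: x=0.380, v=2.934, θ₁=-0.185, ω₁=-3.583, θ₂=-0.184, ω₂=-1.383
apply F[27]=+15.000 → step 28: x=0.440, v=3.130, θ₁=-0.261, ω₁=-4.009, θ₂=-0.212, ω₂=-1.385
apply F[28]=+15.000 → step 29: x=0.505, v=3.308, θ₁=-0.345, ω₁=-4.414, θ₂=-0.239, ω₂=-1.405
apply F[29]=+0.025 → step 30: x=0.571, v=3.292, θ₁=-0.435, ω₁=-4.512, θ₂=-0.268, ω₂=-1.424
apply F[30]=-15.000 → step 31: x=0.635, v=3.107, θ₁=-0.524, ω₁=-4.384, θ₂=-0.296, ω₂=-1.402
apply F[31]=-15.000 → step 32: x=0.695, v=2.930, θ₁=-0.610, ω₁=-4.316, θ₂=-0.324, ω₂=-1.365
apply F[32]=-15.000 → step 33: x=0.752, v=2.759, θ₁=-0.696, ω₁=-4.300, θ₂=-0.350, ω₂=-1.317
apply F[33]=-15.000 → step 34: x=0.806, v=2.590, θ₁=-0.783, ω₁=-4.329, θ₂=-0.376, ω₂=-1.262
apply F[34]=-15.000 → step 35: x=0.856, v=2.419, θ₁=-0.870, ω₁=-4.397, θ₂=-0.401, ω₂=-1.207
apply F[35]=-15.000 → step 36: x=0.902, v=2.244, θ₁=-0.959, ω₁=-4.498, θ₂=-0.425, ω₂=-1.158
apply F[36]=-15.000 → step 37: x=0.945, v=2.062, θ₁=-1.050, ω₁=-4.629, θ₂=-0.447, ω₂=-1.120
apply F[37]=-15.000 → step 38: x=0.985, v=1.870, θ₁=-1.144, ω₁=-4.787, θ₂=-0.470, ω₂=-1.100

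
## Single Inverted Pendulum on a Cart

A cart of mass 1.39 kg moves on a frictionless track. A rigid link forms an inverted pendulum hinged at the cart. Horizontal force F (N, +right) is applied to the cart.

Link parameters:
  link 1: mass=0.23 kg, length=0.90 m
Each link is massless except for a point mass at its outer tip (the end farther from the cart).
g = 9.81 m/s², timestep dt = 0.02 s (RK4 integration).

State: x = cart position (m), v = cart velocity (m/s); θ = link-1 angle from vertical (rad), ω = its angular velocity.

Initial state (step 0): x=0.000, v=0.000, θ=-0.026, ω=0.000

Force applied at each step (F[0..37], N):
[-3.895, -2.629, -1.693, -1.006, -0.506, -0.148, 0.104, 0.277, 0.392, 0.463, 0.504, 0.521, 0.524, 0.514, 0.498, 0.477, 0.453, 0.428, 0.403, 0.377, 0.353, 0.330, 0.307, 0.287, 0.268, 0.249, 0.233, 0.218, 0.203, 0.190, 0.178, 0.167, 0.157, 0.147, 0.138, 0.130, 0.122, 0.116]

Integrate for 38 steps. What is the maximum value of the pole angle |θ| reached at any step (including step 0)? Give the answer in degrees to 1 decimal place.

Answer: 1.5°

Derivation:
apply F[0]=-3.895 → step 1: x=-0.001, v=-0.055, θ=-0.025, ω=0.056
apply F[1]=-2.629 → step 2: x=-0.002, v=-0.092, θ=-0.024, ω=0.091
apply F[2]=-1.693 → step 3: x=-0.004, v=-0.116, θ=-0.022, ω=0.113
apply F[3]=-1.006 → step 4: x=-0.007, v=-0.130, θ=-0.020, ω=0.123
apply F[4]=-0.506 → step 5: x=-0.009, v=-0.136, θ=-0.017, ω=0.127
apply F[5]=-0.148 → step 6: x=-0.012, v=-0.138, θ=-0.015, ω=0.125
apply F[6]=+0.104 → step 7: x=-0.015, v=-0.136, θ=-0.012, ω=0.120
apply F[7]=+0.277 → step 8: x=-0.017, v=-0.132, θ=-0.010, ω=0.113
apply F[8]=+0.392 → step 9: x=-0.020, v=-0.126, θ=-0.008, ω=0.104
apply F[9]=+0.463 → step 10: x=-0.022, v=-0.119, θ=-0.006, ω=0.095
apply F[10]=+0.504 → step 11: x=-0.025, v=-0.111, θ=-0.004, ω=0.086
apply F[11]=+0.521 → step 12: x=-0.027, v=-0.104, θ=-0.002, ω=0.077
apply F[12]=+0.524 → step 13: x=-0.029, v=-0.096, θ=-0.001, ω=0.068
apply F[13]=+0.514 → step 14: x=-0.031, v=-0.089, θ=0.001, ω=0.060
apply F[14]=+0.498 → step 15: x=-0.032, v=-0.082, θ=0.002, ω=0.052
apply F[15]=+0.477 → step 16: x=-0.034, v=-0.075, θ=0.003, ω=0.045
apply F[16]=+0.453 → step 17: x=-0.035, v=-0.069, θ=0.004, ω=0.039
apply F[17]=+0.428 → step 18: x=-0.037, v=-0.063, θ=0.004, ω=0.033
apply F[18]=+0.403 → step 19: x=-0.038, v=-0.057, θ=0.005, ω=0.028
apply F[19]=+0.377 → step 20: x=-0.039, v=-0.052, θ=0.005, ω=0.023
apply F[20]=+0.353 → step 21: x=-0.040, v=-0.047, θ=0.006, ω=0.019
apply F[21]=+0.330 → step 22: x=-0.041, v=-0.042, θ=0.006, ω=0.015
apply F[22]=+0.307 → step 23: x=-0.042, v=-0.038, θ=0.006, ω=0.012
apply F[23]=+0.287 → step 24: x=-0.042, v=-0.034, θ=0.007, ω=0.009
apply F[24]=+0.268 → step 25: x=-0.043, v=-0.030, θ=0.007, ω=0.006
apply F[25]=+0.249 → step 26: x=-0.044, v=-0.027, θ=0.007, ω=0.004
apply F[26]=+0.233 → step 27: x=-0.044, v=-0.024, θ=0.007, ω=0.002
apply F[27]=+0.218 → step 28: x=-0.045, v=-0.021, θ=0.007, ω=0.000
apply F[28]=+0.203 → step 29: x=-0.045, v=-0.018, θ=0.007, ω=-0.001
apply F[29]=+0.190 → step 30: x=-0.045, v=-0.016, θ=0.007, ω=-0.002
apply F[30]=+0.178 → step 31: x=-0.046, v=-0.013, θ=0.007, ω=-0.004
apply F[31]=+0.167 → step 32: x=-0.046, v=-0.011, θ=0.007, ω=-0.004
apply F[32]=+0.157 → step 33: x=-0.046, v=-0.009, θ=0.007, ω=-0.005
apply F[33]=+0.147 → step 34: x=-0.046, v=-0.007, θ=0.007, ω=-0.006
apply F[34]=+0.138 → step 35: x=-0.046, v=-0.006, θ=0.006, ω=-0.006
apply F[35]=+0.130 → step 36: x=-0.046, v=-0.004, θ=0.006, ω=-0.007
apply F[36]=+0.122 → step 37: x=-0.047, v=-0.002, θ=0.006, ω=-0.007
apply F[37]=+0.116 → step 38: x=-0.047, v=-0.001, θ=0.006, ω=-0.008
Max |angle| over trajectory = 0.026 rad = 1.5°.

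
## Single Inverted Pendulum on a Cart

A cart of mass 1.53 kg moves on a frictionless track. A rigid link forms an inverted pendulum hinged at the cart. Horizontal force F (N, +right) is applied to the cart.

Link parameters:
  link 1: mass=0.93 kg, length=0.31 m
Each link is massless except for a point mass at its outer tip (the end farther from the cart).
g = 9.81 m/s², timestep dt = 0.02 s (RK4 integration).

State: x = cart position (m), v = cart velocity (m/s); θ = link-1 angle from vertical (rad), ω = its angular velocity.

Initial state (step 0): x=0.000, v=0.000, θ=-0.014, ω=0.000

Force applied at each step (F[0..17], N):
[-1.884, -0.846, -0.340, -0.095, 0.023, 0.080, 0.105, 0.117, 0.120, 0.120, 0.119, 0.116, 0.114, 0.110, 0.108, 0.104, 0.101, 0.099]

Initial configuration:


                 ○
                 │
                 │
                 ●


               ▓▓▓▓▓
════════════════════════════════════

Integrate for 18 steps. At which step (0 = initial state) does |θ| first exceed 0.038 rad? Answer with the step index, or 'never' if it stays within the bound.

apply F[0]=-1.884 → step 1: x=-0.000, v=-0.023, θ=-0.013, ω=0.065
apply F[1]=-0.846 → step 2: x=-0.001, v=-0.033, θ=-0.012, ω=0.088
apply F[2]=-0.340 → step 3: x=-0.001, v=-0.036, θ=-0.010, ω=0.091
apply F[3]=-0.095 → step 4: x=-0.002, v=-0.036, θ=-0.008, ω=0.086
apply F[4]=+0.023 → step 5: x=-0.003, v=-0.035, θ=-0.007, ω=0.078
apply F[5]=+0.080 → step 6: x=-0.004, v=-0.033, θ=-0.005, ω=0.068
apply F[6]=+0.105 → step 7: x=-0.004, v=-0.031, θ=-0.004, ω=0.059
apply F[7]=+0.117 → step 8: x=-0.005, v=-0.029, θ=-0.003, ω=0.051
apply F[8]=+0.120 → step 9: x=-0.005, v=-0.027, θ=-0.002, ω=0.044
apply F[9]=+0.120 → step 10: x=-0.006, v=-0.025, θ=-0.001, ω=0.037
apply F[10]=+0.119 → step 11: x=-0.006, v=-0.024, θ=-0.000, ω=0.031
apply F[11]=+0.116 → step 12: x=-0.007, v=-0.022, θ=0.000, ω=0.026
apply F[12]=+0.114 → step 13: x=-0.007, v=-0.021, θ=0.001, ω=0.022
apply F[13]=+0.110 → step 14: x=-0.008, v=-0.020, θ=0.001, ω=0.018
apply F[14]=+0.108 → step 15: x=-0.008, v=-0.018, θ=0.001, ω=0.015
apply F[15]=+0.104 → step 16: x=-0.008, v=-0.017, θ=0.002, ω=0.012
apply F[16]=+0.101 → step 17: x=-0.009, v=-0.016, θ=0.002, ω=0.010
apply F[17]=+0.099 → step 18: x=-0.009, v=-0.015, θ=0.002, ω=0.008
max |θ| = 0.014 ≤ 0.038 over all 19 states.

Answer: never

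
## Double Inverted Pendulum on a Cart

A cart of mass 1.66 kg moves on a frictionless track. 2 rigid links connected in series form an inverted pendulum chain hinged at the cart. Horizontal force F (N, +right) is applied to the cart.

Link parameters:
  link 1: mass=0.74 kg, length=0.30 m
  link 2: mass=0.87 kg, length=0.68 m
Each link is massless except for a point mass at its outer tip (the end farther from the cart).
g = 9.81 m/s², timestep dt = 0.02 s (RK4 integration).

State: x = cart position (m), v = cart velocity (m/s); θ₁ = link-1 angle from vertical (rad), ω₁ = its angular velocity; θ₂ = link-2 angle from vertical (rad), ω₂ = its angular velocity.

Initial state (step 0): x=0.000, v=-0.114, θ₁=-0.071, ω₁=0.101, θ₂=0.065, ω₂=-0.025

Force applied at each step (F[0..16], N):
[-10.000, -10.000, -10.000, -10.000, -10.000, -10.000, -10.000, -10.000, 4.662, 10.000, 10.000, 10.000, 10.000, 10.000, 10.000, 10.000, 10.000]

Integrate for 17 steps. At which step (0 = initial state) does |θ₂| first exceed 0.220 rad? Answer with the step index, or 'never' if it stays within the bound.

apply F[0]=-10.000 → step 1: x=-0.003, v=-0.221, θ₁=-0.067, ω₁=0.309, θ₂=0.065, ω₂=0.060
apply F[1]=-10.000 → step 2: x=-0.009, v=-0.330, θ₁=-0.059, ω₁=0.529, θ₂=0.067, ω₂=0.142
apply F[2]=-10.000 → step 3: x=-0.017, v=-0.440, θ₁=-0.046, ω₁=0.770, θ₂=0.071, ω₂=0.218
apply F[3]=-10.000 → step 4: x=-0.026, v=-0.554, θ₁=-0.028, ω₁=1.042, θ₂=0.076, ω₂=0.285
apply F[4]=-10.000 → step 5: x=-0.039, v=-0.671, θ₁=-0.004, ω₁=1.354, θ₂=0.082, ω₂=0.342
apply F[5]=-10.000 → step 6: x=-0.053, v=-0.794, θ₁=0.027, ω₁=1.717, θ₂=0.090, ω₂=0.385
apply F[6]=-10.000 → step 7: x=-0.070, v=-0.921, θ₁=0.065, ω₁=2.141, θ₂=0.098, ω₂=0.411
apply F[7]=-10.000 → step 8: x=-0.090, v=-1.054, θ₁=0.113, ω₁=2.633, θ₂=0.106, ω₂=0.417
apply F[8]=+4.662 → step 9: x=-0.111, v=-1.019, θ₁=0.166, ω₁=2.626, θ₂=0.114, ω₂=0.403
apply F[9]=+10.000 → step 10: x=-0.130, v=-0.930, θ₁=0.217, ω₁=2.505, θ₂=0.122, ω₂=0.363
apply F[10]=+10.000 → step 11: x=-0.148, v=-0.849, θ₁=0.266, ω₁=2.475, θ₂=0.129, ω₂=0.300
apply F[11]=+10.000 → step 12: x=-0.164, v=-0.774, θ₁=0.316, ω₁=2.528, θ₂=0.134, ω₂=0.216
apply F[12]=+10.000 → step 13: x=-0.179, v=-0.706, θ₁=0.368, ω₁=2.656, θ₂=0.137, ω₂=0.111
apply F[13]=+10.000 → step 14: x=-0.193, v=-0.641, θ₁=0.423, ω₁=2.852, θ₂=0.138, ω₂=-0.010
apply F[14]=+10.000 → step 15: x=-0.205, v=-0.578, θ₁=0.482, ω₁=3.105, θ₂=0.137, ω₂=-0.144
apply F[15]=+10.000 → step 16: x=-0.216, v=-0.514, θ₁=0.547, ω₁=3.402, θ₂=0.132, ω₂=-0.285
apply F[16]=+10.000 → step 17: x=-0.225, v=-0.447, θ₁=0.619, ω₁=3.729, θ₂=0.125, ω₂=-0.426
max |θ₂| = 0.138 ≤ 0.220 over all 18 states.

Answer: never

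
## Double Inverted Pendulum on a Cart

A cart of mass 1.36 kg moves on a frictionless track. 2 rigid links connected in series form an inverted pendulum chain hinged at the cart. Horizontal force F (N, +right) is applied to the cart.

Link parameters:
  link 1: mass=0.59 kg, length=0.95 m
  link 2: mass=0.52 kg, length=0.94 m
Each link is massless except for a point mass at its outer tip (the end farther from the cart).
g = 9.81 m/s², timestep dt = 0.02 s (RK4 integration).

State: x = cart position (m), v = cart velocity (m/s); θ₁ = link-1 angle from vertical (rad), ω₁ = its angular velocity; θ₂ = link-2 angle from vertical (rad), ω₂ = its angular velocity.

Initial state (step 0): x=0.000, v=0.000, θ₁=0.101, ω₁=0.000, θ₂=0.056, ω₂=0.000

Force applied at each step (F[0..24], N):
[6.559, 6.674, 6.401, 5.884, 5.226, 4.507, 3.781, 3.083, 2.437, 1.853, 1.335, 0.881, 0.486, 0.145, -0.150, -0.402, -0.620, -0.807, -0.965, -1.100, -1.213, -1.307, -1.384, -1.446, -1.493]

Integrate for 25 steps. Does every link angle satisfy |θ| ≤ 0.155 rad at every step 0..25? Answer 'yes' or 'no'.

apply F[0]=+6.559 → step 1: x=0.001, v=0.080, θ₁=0.100, ω₁=-0.054, θ₂=0.056, ω₂=-0.018
apply F[1]=+6.674 → step 2: x=0.003, v=0.161, θ₁=0.099, ω₁=-0.111, θ₂=0.055, ω₂=-0.036
apply F[2]=+6.401 → step 3: x=0.007, v=0.240, θ₁=0.096, ω₁=-0.165, θ₂=0.054, ω₂=-0.053
apply F[3]=+5.884 → step 4: x=0.013, v=0.311, θ₁=0.092, ω₁=-0.212, θ₂=0.053, ω₂=-0.070
apply F[4]=+5.226 → step 5: x=0.020, v=0.373, θ₁=0.088, ω₁=-0.252, θ₂=0.052, ω₂=-0.085
apply F[5]=+4.507 → step 6: x=0.028, v=0.425, θ₁=0.082, ω₁=-0.283, θ₂=0.050, ω₂=-0.098
apply F[6]=+3.781 → step 7: x=0.036, v=0.468, θ₁=0.076, ω₁=-0.306, θ₂=0.048, ω₂=-0.110
apply F[7]=+3.083 → step 8: x=0.046, v=0.502, θ₁=0.070, ω₁=-0.321, θ₂=0.045, ω₂=-0.121
apply F[8]=+2.437 → step 9: x=0.056, v=0.527, θ₁=0.064, ω₁=-0.330, θ₂=0.043, ω₂=-0.130
apply F[9]=+1.853 → step 10: x=0.067, v=0.545, θ₁=0.057, ω₁=-0.333, θ₂=0.040, ω₂=-0.137
apply F[10]=+1.335 → step 11: x=0.078, v=0.556, θ₁=0.050, ω₁=-0.331, θ₂=0.037, ω₂=-0.143
apply F[11]=+0.881 → step 12: x=0.089, v=0.561, θ₁=0.044, ω₁=-0.325, θ₂=0.034, ω₂=-0.147
apply F[12]=+0.486 → step 13: x=0.101, v=0.562, θ₁=0.037, ω₁=-0.316, θ₂=0.031, ω₂=-0.150
apply F[13]=+0.145 → step 14: x=0.112, v=0.559, θ₁=0.031, ω₁=-0.304, θ₂=0.028, ω₂=-0.152
apply F[14]=-0.150 → step 15: x=0.123, v=0.552, θ₁=0.025, ω₁=-0.291, θ₂=0.025, ω₂=-0.152
apply F[15]=-0.402 → step 16: x=0.134, v=0.543, θ₁=0.020, ω₁=-0.277, θ₂=0.022, ω₂=-0.152
apply F[16]=-0.620 → step 17: x=0.145, v=0.531, θ₁=0.014, ω₁=-0.262, θ₂=0.019, ω₂=-0.150
apply F[17]=-0.807 → step 18: x=0.155, v=0.517, θ₁=0.009, ω₁=-0.246, θ₂=0.016, ω₂=-0.148
apply F[18]=-0.965 → step 19: x=0.165, v=0.502, θ₁=0.004, ω₁=-0.230, θ₂=0.013, ω₂=-0.145
apply F[19]=-1.100 → step 20: x=0.175, v=0.485, θ₁=-0.000, ω₁=-0.214, θ₂=0.011, ω₂=-0.141
apply F[20]=-1.213 → step 21: x=0.185, v=0.468, θ₁=-0.004, ω₁=-0.198, θ₂=0.008, ω₂=-0.136
apply F[21]=-1.307 → step 22: x=0.194, v=0.450, θ₁=-0.008, ω₁=-0.182, θ₂=0.005, ω₂=-0.132
apply F[22]=-1.384 → step 23: x=0.203, v=0.431, θ₁=-0.011, ω₁=-0.167, θ₂=0.003, ω₂=-0.126
apply F[23]=-1.446 → step 24: x=0.211, v=0.412, θ₁=-0.015, ω₁=-0.152, θ₂=0.000, ω₂=-0.121
apply F[24]=-1.493 → step 25: x=0.219, v=0.392, θ₁=-0.018, ω₁=-0.138, θ₂=-0.002, ω₂=-0.115
Max |angle| over trajectory = 0.101 rad; bound = 0.155 → within bound.

Answer: yes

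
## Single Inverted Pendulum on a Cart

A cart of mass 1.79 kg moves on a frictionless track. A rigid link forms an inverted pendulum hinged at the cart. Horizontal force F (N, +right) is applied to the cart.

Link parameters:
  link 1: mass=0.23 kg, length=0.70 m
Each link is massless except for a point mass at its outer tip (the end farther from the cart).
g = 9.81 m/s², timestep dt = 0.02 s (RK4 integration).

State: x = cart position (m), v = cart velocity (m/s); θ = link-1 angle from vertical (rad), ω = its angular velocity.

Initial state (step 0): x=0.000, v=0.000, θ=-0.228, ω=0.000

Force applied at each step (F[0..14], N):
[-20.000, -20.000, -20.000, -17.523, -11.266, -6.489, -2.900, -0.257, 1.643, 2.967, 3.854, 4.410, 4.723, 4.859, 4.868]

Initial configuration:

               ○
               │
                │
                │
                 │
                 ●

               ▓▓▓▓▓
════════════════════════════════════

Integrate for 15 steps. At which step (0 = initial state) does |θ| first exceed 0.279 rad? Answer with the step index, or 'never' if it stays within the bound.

apply F[0]=-20.000 → step 1: x=-0.002, v=-0.217, θ=-0.226, ω=0.238
apply F[1]=-20.000 → step 2: x=-0.009, v=-0.433, θ=-0.218, ω=0.478
apply F[2]=-20.000 → step 3: x=-0.019, v=-0.650, θ=-0.206, ω=0.722
apply F[3]=-17.523 → step 4: x=-0.034, v=-0.841, θ=-0.190, ω=0.933
apply F[4]=-11.266 → step 5: x=-0.052, v=-0.962, θ=-0.170, ω=1.054
apply F[5]=-6.489 → step 6: x=-0.072, v=-1.031, θ=-0.148, ω=1.106
apply F[6]=-2.900 → step 7: x=-0.093, v=-1.060, θ=-0.126, ω=1.109
apply F[7]=-0.257 → step 8: x=-0.114, v=-1.060, θ=-0.104, ω=1.077
apply F[8]=+1.643 → step 9: x=-0.135, v=-1.039, θ=-0.083, ω=1.022
apply F[9]=+2.967 → step 10: x=-0.156, v=-1.005, θ=-0.064, ω=0.951
apply F[10]=+3.854 → step 11: x=-0.176, v=-0.960, θ=-0.046, ω=0.873
apply F[11]=+4.410 → step 12: x=-0.194, v=-0.910, θ=-0.029, ω=0.791
apply F[12]=+4.723 → step 13: x=-0.212, v=-0.857, θ=-0.014, ω=0.709
apply F[13]=+4.859 → step 14: x=-0.229, v=-0.802, θ=-0.001, ω=0.629
apply F[14]=+4.868 → step 15: x=-0.244, v=-0.748, θ=0.011, ω=0.553
max |θ| = 0.228 ≤ 0.279 over all 16 states.

Answer: never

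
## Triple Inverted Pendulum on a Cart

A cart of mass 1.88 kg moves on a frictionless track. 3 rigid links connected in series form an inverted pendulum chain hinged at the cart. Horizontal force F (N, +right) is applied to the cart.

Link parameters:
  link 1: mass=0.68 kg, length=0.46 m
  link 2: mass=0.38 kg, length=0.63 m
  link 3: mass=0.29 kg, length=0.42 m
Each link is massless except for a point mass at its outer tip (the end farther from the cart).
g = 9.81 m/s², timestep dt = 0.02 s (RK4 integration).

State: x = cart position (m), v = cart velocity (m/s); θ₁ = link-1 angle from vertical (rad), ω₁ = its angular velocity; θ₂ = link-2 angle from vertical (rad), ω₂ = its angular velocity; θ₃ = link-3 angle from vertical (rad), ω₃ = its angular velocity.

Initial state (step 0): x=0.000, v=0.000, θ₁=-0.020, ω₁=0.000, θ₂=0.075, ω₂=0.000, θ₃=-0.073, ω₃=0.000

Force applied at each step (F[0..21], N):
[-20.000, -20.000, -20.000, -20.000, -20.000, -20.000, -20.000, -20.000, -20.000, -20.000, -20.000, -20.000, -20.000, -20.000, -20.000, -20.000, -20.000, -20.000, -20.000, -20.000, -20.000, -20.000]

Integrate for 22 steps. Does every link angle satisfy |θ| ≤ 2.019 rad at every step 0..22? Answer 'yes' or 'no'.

Answer: yes

Derivation:
apply F[0]=-20.000 → step 1: x=-0.002, v=-0.210, θ₁=-0.016, ω₁=0.410, θ₂=0.076, ω₂=0.092, θ₃=-0.074, ω₃=-0.120
apply F[1]=-20.000 → step 2: x=-0.008, v=-0.421, θ₁=-0.004, ω₁=0.829, θ₂=0.079, ω₂=0.180, θ₃=-0.078, ω₃=-0.241
apply F[2]=-20.000 → step 3: x=-0.019, v=-0.635, θ₁=0.017, ω₁=1.268, θ₂=0.083, ω₂=0.256, θ₃=-0.084, ω₃=-0.362
apply F[3]=-20.000 → step 4: x=-0.034, v=-0.852, θ₁=0.047, ω₁=1.733, θ₂=0.089, ω₂=0.318, θ₃=-0.092, ω₃=-0.479
apply F[4]=-20.000 → step 5: x=-0.053, v=-1.071, θ₁=0.087, ω₁=2.229, θ₂=0.096, ω₂=0.361, θ₃=-0.103, ω₃=-0.589
apply F[5]=-20.000 → step 6: x=-0.077, v=-1.292, θ₁=0.137, ω₁=2.757, θ₂=0.103, ω₂=0.383, θ₃=-0.116, ω₃=-0.681
apply F[6]=-20.000 → step 7: x=-0.105, v=-1.513, θ₁=0.197, ω₁=3.309, θ₂=0.111, ω₂=0.387, θ₃=-0.130, ω₃=-0.744
apply F[7]=-20.000 → step 8: x=-0.137, v=-1.729, θ₁=0.269, ω₁=3.867, θ₂=0.119, ω₂=0.385, θ₃=-0.145, ω₃=-0.762
apply F[8]=-20.000 → step 9: x=-0.174, v=-1.934, θ₁=0.352, ω₁=4.408, θ₂=0.126, ω₂=0.394, θ₃=-0.160, ω₃=-0.723
apply F[9]=-20.000 → step 10: x=-0.214, v=-2.123, θ₁=0.445, ω₁=4.905, θ₂=0.135, ω₂=0.437, θ₃=-0.174, ω₃=-0.623
apply F[10]=-20.000 → step 11: x=-0.259, v=-2.291, θ₁=0.548, ω₁=5.339, θ₂=0.144, ω₂=0.538, θ₃=-0.185, ω₃=-0.465
apply F[11]=-20.000 → step 12: x=-0.306, v=-2.436, θ₁=0.658, ω₁=5.703, θ₂=0.157, ω₂=0.713, θ₃=-0.192, ω₃=-0.261
apply F[12]=-20.000 → step 13: x=-0.356, v=-2.558, θ₁=0.775, ω₁=6.002, θ₂=0.173, ω₂=0.967, θ₃=-0.195, ω₃=-0.024
apply F[13]=-20.000 → step 14: x=-0.408, v=-2.658, θ₁=0.898, ω₁=6.248, θ₂=0.196, ω₂=1.302, θ₃=-0.193, ω₃=0.235
apply F[14]=-20.000 → step 15: x=-0.462, v=-2.738, θ₁=1.025, ω₁=6.450, θ₂=0.226, ω₂=1.712, θ₃=-0.185, ω₃=0.511
apply F[15]=-20.000 → step 16: x=-0.517, v=-2.801, θ₁=1.156, ω₁=6.618, θ₂=0.265, ω₂=2.190, θ₃=-0.172, ω₃=0.805
apply F[16]=-20.000 → step 17: x=-0.574, v=-2.847, θ₁=1.289, ω₁=6.754, θ₂=0.314, ω₂=2.731, θ₃=-0.153, ω₃=1.124
apply F[17]=-20.000 → step 18: x=-0.631, v=-2.879, θ₁=1.426, ω₁=6.856, θ₂=0.374, ω₂=3.324, θ₃=-0.127, ω₃=1.478
apply F[18]=-20.000 → step 19: x=-0.689, v=-2.900, θ₁=1.563, ω₁=6.914, θ₂=0.447, ω₂=3.961, θ₃=-0.093, ω₃=1.886
apply F[19]=-20.000 → step 20: x=-0.747, v=-2.913, θ₁=1.702, ω₁=6.917, θ₂=0.533, ω₂=4.629, θ₃=-0.051, ω₃=2.370
apply F[20]=-20.000 → step 21: x=-0.806, v=-2.923, θ₁=1.840, ω₁=6.844, θ₂=0.632, ω₂=5.313, θ₃=0.002, ω₃=2.956
apply F[21]=-20.000 → step 22: x=-0.864, v=-2.934, θ₁=1.975, ω₁=6.672, θ₂=0.745, ω₂=5.992, θ₃=0.068, ω₃=3.675
Max |angle| over trajectory = 1.975 rad; bound = 2.019 → within bound.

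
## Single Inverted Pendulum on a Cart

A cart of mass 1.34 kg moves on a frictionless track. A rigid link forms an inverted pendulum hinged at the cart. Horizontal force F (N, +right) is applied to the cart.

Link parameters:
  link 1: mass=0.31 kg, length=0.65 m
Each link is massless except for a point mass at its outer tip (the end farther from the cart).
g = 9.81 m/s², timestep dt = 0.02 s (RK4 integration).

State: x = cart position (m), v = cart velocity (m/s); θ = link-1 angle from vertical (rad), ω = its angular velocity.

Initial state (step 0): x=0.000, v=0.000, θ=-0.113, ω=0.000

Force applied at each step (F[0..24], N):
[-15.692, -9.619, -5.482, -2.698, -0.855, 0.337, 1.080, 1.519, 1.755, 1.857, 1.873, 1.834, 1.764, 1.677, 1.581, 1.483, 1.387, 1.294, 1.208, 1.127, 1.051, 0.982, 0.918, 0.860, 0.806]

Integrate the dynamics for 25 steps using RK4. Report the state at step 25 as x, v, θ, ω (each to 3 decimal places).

Answer: x=-0.145, v=-0.098, θ=0.027, ω=0.009

Derivation:
apply F[0]=-15.692 → step 1: x=-0.002, v=-0.229, θ=-0.110, ω=0.316
apply F[1]=-9.619 → step 2: x=-0.008, v=-0.367, θ=-0.102, ω=0.496
apply F[2]=-5.482 → step 3: x=-0.016, v=-0.444, θ=-0.091, ω=0.585
apply F[3]=-2.698 → step 4: x=-0.026, v=-0.481, θ=-0.079, ω=0.615
apply F[4]=-0.855 → step 5: x=-0.035, v=-0.490, θ=-0.067, ω=0.608
apply F[5]=+0.337 → step 6: x=-0.045, v=-0.483, θ=-0.055, ω=0.578
apply F[6]=+1.080 → step 7: x=-0.055, v=-0.464, θ=-0.044, ω=0.535
apply F[7]=+1.519 → step 8: x=-0.064, v=-0.440, θ=-0.034, ω=0.486
apply F[8]=+1.755 → step 9: x=-0.072, v=-0.413, θ=-0.024, ω=0.435
apply F[9]=+1.857 → step 10: x=-0.080, v=-0.384, θ=-0.016, ω=0.385
apply F[10]=+1.873 → step 11: x=-0.087, v=-0.355, θ=-0.009, ω=0.337
apply F[11]=+1.834 → step 12: x=-0.094, v=-0.328, θ=-0.003, ω=0.293
apply F[12]=+1.764 → step 13: x=-0.101, v=-0.301, θ=0.003, ω=0.252
apply F[13]=+1.677 → step 14: x=-0.106, v=-0.277, θ=0.007, ω=0.216
apply F[14]=+1.581 → step 15: x=-0.112, v=-0.253, θ=0.011, ω=0.183
apply F[15]=+1.483 → step 16: x=-0.116, v=-0.232, θ=0.015, ω=0.154
apply F[16]=+1.387 → step 17: x=-0.121, v=-0.212, θ=0.018, ω=0.128
apply F[17]=+1.294 → step 18: x=-0.125, v=-0.194, θ=0.020, ω=0.105
apply F[18]=+1.208 → step 19: x=-0.129, v=-0.176, θ=0.022, ω=0.085
apply F[19]=+1.127 → step 20: x=-0.132, v=-0.161, θ=0.023, ω=0.068
apply F[20]=+1.051 → step 21: x=-0.135, v=-0.146, θ=0.025, ω=0.053
apply F[21]=+0.982 → step 22: x=-0.138, v=-0.133, θ=0.025, ω=0.039
apply F[22]=+0.918 → step 23: x=-0.140, v=-0.120, θ=0.026, ω=0.028
apply F[23]=+0.860 → step 24: x=-0.143, v=-0.108, θ=0.027, ω=0.018
apply F[24]=+0.806 → step 25: x=-0.145, v=-0.098, θ=0.027, ω=0.009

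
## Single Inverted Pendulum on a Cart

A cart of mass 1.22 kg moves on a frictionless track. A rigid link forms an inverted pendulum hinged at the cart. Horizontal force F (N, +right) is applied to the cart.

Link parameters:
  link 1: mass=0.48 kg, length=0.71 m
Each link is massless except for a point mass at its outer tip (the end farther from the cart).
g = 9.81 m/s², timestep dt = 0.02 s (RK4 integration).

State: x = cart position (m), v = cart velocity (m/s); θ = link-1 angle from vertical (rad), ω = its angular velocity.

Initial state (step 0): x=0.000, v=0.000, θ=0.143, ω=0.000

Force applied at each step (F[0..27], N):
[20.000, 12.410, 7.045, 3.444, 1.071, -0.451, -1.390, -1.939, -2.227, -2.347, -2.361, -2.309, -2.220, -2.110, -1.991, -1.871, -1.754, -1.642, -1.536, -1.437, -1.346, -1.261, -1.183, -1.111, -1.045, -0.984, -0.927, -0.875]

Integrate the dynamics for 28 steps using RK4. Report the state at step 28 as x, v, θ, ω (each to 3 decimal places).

apply F[0]=+20.000 → step 1: x=0.003, v=0.315, θ=0.139, ω=-0.400
apply F[1]=+12.410 → step 2: x=0.011, v=0.507, θ=0.129, ω=-0.631
apply F[2]=+7.045 → step 3: x=0.023, v=0.613, θ=0.115, ω=-0.745
apply F[3]=+3.444 → step 4: x=0.035, v=0.661, θ=0.100, ω=-0.783
apply F[4]=+1.071 → step 5: x=0.049, v=0.672, θ=0.084, ω=-0.773
apply F[5]=-0.451 → step 6: x=0.062, v=0.659, θ=0.069, ω=-0.734
apply F[6]=-1.390 → step 7: x=0.075, v=0.631, θ=0.055, ω=-0.678
apply F[7]=-1.939 → step 8: x=0.087, v=0.596, θ=0.042, ω=-0.615
apply F[8]=-2.227 → step 9: x=0.099, v=0.557, θ=0.030, ω=-0.550
apply F[9]=-2.347 → step 10: x=0.109, v=0.516, θ=0.020, ω=-0.486
apply F[10]=-2.361 → step 11: x=0.119, v=0.477, θ=0.011, ω=-0.426
apply F[11]=-2.309 → step 12: x=0.128, v=0.438, θ=0.003, ω=-0.370
apply F[12]=-2.220 → step 13: x=0.137, v=0.402, θ=-0.004, ω=-0.319
apply F[13]=-2.110 → step 14: x=0.145, v=0.368, θ=-0.010, ω=-0.273
apply F[14]=-1.991 → step 15: x=0.152, v=0.336, θ=-0.015, ω=-0.231
apply F[15]=-1.871 → step 16: x=0.158, v=0.307, θ=-0.019, ω=-0.195
apply F[16]=-1.754 → step 17: x=0.164, v=0.280, θ=-0.023, ω=-0.162
apply F[17]=-1.642 → step 18: x=0.169, v=0.255, θ=-0.026, ω=-0.134
apply F[18]=-1.536 → step 19: x=0.174, v=0.231, θ=-0.028, ω=-0.109
apply F[19]=-1.437 → step 20: x=0.178, v=0.210, θ=-0.030, ω=-0.087
apply F[20]=-1.346 → step 21: x=0.182, v=0.190, θ=-0.032, ω=-0.067
apply F[21]=-1.261 → step 22: x=0.186, v=0.172, θ=-0.033, ω=-0.051
apply F[22]=-1.183 → step 23: x=0.189, v=0.155, θ=-0.034, ω=-0.036
apply F[23]=-1.111 → step 24: x=0.192, v=0.140, θ=-0.034, ω=-0.024
apply F[24]=-1.045 → step 25: x=0.195, v=0.125, θ=-0.035, ω=-0.013
apply F[25]=-0.984 → step 26: x=0.197, v=0.112, θ=-0.035, ω=-0.003
apply F[26]=-0.927 → step 27: x=0.199, v=0.099, θ=-0.035, ω=0.005
apply F[27]=-0.875 → step 28: x=0.201, v=0.088, θ=-0.035, ω=0.012

Answer: x=0.201, v=0.088, θ=-0.035, ω=0.012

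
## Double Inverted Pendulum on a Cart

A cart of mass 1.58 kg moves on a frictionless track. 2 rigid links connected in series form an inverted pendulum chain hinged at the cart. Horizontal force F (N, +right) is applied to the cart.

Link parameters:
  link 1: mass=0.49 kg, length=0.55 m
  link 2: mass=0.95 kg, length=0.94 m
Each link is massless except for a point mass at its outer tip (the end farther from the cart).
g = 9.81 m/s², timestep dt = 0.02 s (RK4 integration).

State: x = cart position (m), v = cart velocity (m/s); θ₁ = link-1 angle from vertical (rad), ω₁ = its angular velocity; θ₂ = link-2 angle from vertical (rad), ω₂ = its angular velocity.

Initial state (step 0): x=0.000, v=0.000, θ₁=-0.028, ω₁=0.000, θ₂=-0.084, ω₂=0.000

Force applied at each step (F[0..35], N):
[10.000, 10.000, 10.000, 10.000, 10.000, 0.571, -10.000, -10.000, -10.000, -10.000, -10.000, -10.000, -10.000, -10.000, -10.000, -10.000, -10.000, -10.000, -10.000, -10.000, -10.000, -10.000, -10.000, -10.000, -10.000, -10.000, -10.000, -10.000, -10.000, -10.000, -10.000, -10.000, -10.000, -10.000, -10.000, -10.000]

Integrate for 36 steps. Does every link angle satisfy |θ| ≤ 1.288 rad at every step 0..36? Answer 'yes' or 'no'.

Answer: yes

Derivation:
apply F[0]=+10.000 → step 1: x=0.001, v=0.132, θ₁=-0.030, ω₁=-0.212, θ₂=-0.084, ω₂=-0.033
apply F[1]=+10.000 → step 2: x=0.005, v=0.264, θ₁=-0.037, ω₁=-0.430, θ₂=-0.085, ω₂=-0.064
apply F[2]=+10.000 → step 3: x=0.012, v=0.397, θ₁=-0.047, ω₁=-0.658, θ₂=-0.087, ω₂=-0.090
apply F[3]=+10.000 → step 4: x=0.021, v=0.533, θ₁=-0.063, ω₁=-0.903, θ₂=-0.089, ω₂=-0.108
apply F[4]=+10.000 → step 5: x=0.033, v=0.671, θ₁=-0.084, ω₁=-1.169, θ₂=-0.091, ω₂=-0.118
apply F[5]=+0.571 → step 6: x=0.047, v=0.694, θ₁=-0.108, ω₁=-1.245, θ₂=-0.093, ω₂=-0.116
apply F[6]=-10.000 → step 7: x=0.060, v=0.588, θ₁=-0.131, ω₁=-1.114, θ₂=-0.096, ω₂=-0.101
apply F[7]=-10.000 → step 8: x=0.070, v=0.487, θ₁=-0.152, ω₁=-1.014, θ₂=-0.097, ω₂=-0.073
apply F[8]=-10.000 → step 9: x=0.079, v=0.389, θ₁=-0.172, ω₁=-0.941, θ₂=-0.099, ω₂=-0.034
apply F[9]=-10.000 → step 10: x=0.086, v=0.295, θ₁=-0.190, ω₁=-0.894, θ₂=-0.099, ω₂=0.018
apply F[10]=-10.000 → step 11: x=0.091, v=0.204, θ₁=-0.208, ω₁=-0.873, θ₂=-0.098, ω₂=0.080
apply F[11]=-10.000 → step 12: x=0.094, v=0.116, θ₁=-0.225, ω₁=-0.875, θ₂=-0.095, ω₂=0.153
apply F[12]=-10.000 → step 13: x=0.096, v=0.031, θ₁=-0.243, ω₁=-0.901, θ₂=-0.092, ω₂=0.238
apply F[13]=-10.000 → step 14: x=0.095, v=-0.053, θ₁=-0.262, ω₁=-0.951, θ₂=-0.086, ω₂=0.335
apply F[14]=-10.000 → step 15: x=0.094, v=-0.134, θ₁=-0.281, ω₁=-1.025, θ₂=-0.078, ω₂=0.444
apply F[15]=-10.000 → step 16: x=0.090, v=-0.214, θ₁=-0.303, ω₁=-1.121, θ₂=-0.068, ω₂=0.565
apply F[16]=-10.000 → step 17: x=0.085, v=-0.292, θ₁=-0.326, ω₁=-1.238, θ₂=-0.055, ω₂=0.698
apply F[17]=-10.000 → step 18: x=0.078, v=-0.370, θ₁=-0.352, ω₁=-1.373, θ₂=-0.040, ω₂=0.841
apply F[18]=-10.000 → step 19: x=0.070, v=-0.449, θ₁=-0.381, ω₁=-1.523, θ₂=-0.022, ω₂=0.993
apply F[19]=-10.000 → step 20: x=0.060, v=-0.528, θ₁=-0.413, ω₁=-1.682, θ₂=-0.000, ω₂=1.150
apply F[20]=-10.000 → step 21: x=0.049, v=-0.610, θ₁=-0.449, ω₁=-1.843, θ₂=0.024, ω₂=1.309
apply F[21]=-10.000 → step 22: x=0.036, v=-0.694, θ₁=-0.487, ω₁=-2.002, θ₂=0.052, ω₂=1.466
apply F[22]=-10.000 → step 23: x=0.021, v=-0.780, θ₁=-0.529, ω₁=-2.153, θ₂=0.083, ω₂=1.619
apply F[23]=-10.000 → step 24: x=0.005, v=-0.870, θ₁=-0.573, ω₁=-2.292, θ₂=0.117, ω₂=1.764
apply F[24]=-10.000 → step 25: x=-0.014, v=-0.963, θ₁=-0.620, ω₁=-2.416, θ₂=0.154, ω₂=1.901
apply F[25]=-10.000 → step 26: x=-0.034, v=-1.059, θ₁=-0.670, ω₁=-2.527, θ₂=0.193, ω₂=2.030
apply F[26]=-10.000 → step 27: x=-0.056, v=-1.157, θ₁=-0.721, ω₁=-2.624, θ₂=0.235, ω₂=2.150
apply F[27]=-10.000 → step 28: x=-0.080, v=-1.257, θ₁=-0.775, ω₁=-2.708, θ₂=0.279, ω₂=2.262
apply F[28]=-10.000 → step 29: x=-0.106, v=-1.359, θ₁=-0.829, ω₁=-2.782, θ₂=0.325, ω₂=2.368
apply F[29]=-10.000 → step 30: x=-0.134, v=-1.462, θ₁=-0.886, ω₁=-2.847, θ₂=0.373, ω₂=2.469
apply F[30]=-10.000 → step 31: x=-0.165, v=-1.565, θ₁=-0.943, ω₁=-2.904, θ₂=0.424, ω₂=2.566
apply F[31]=-10.000 → step 32: x=-0.197, v=-1.669, θ₁=-1.002, ω₁=-2.957, θ₂=0.476, ω₂=2.661
apply F[32]=-10.000 → step 33: x=-0.231, v=-1.772, θ₁=-1.061, ω₁=-3.005, θ₂=0.530, ω₂=2.755
apply F[33]=-10.000 → step 34: x=-0.268, v=-1.874, θ₁=-1.122, ω₁=-3.051, θ₂=0.586, ω₂=2.849
apply F[34]=-10.000 → step 35: x=-0.306, v=-1.975, θ₁=-1.184, ω₁=-3.096, θ₂=0.644, ω₂=2.943
apply F[35]=-10.000 → step 36: x=-0.347, v=-2.074, θ₁=-1.246, ω₁=-3.143, θ₂=0.704, ω₂=3.039
Max |angle| over trajectory = 1.246 rad; bound = 1.288 → within bound.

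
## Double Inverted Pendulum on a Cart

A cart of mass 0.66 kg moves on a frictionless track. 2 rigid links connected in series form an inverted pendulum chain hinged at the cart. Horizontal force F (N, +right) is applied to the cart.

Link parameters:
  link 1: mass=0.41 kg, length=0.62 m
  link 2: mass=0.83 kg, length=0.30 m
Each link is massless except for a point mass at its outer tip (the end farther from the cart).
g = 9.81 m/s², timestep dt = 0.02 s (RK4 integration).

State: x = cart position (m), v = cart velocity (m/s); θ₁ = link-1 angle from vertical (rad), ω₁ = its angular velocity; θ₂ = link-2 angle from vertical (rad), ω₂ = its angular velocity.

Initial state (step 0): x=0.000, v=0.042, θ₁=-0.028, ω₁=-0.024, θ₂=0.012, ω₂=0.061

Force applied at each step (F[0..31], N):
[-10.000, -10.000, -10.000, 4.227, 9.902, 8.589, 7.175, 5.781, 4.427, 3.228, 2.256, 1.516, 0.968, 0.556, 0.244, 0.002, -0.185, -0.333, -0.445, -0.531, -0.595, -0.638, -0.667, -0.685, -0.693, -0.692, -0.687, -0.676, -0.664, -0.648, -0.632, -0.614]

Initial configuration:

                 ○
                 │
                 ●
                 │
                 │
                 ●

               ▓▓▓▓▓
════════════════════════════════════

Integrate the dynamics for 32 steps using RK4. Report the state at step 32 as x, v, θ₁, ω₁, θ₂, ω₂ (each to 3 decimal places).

Answer: x=0.080, v=0.153, θ₁=-0.022, ω₁=-0.020, θ₂=-0.018, ω₂=-0.038

Derivation:
apply F[0]=-10.000 → step 1: x=-0.002, v=-0.251, θ₁=-0.024, ω₁=0.413, θ₂=0.014, ω₂=0.142
apply F[1]=-10.000 → step 2: x=-0.010, v=-0.547, θ₁=-0.011, ω₁=0.863, θ₂=0.018, ω₂=0.210
apply F[2]=-10.000 → step 3: x=-0.024, v=-0.850, θ₁=0.011, ω₁=1.338, θ₂=0.022, ω₂=0.248
apply F[3]=+4.227 → step 4: x=-0.040, v=-0.729, θ₁=0.035, ω₁=1.151, θ₂=0.027, ω₂=0.251
apply F[4]=+9.902 → step 5: x=-0.052, v=-0.446, θ₁=0.054, ω₁=0.720, θ₂=0.032, ω₂=0.219
apply F[5]=+8.589 → step 6: x=-0.058, v=-0.209, θ₁=0.065, ω₁=0.375, θ₂=0.036, ω₂=0.165
apply F[6]=+7.175 → step 7: x=-0.060, v=-0.018, θ₁=0.070, ω₁=0.109, θ₂=0.039, ω₂=0.101
apply F[7]=+5.781 → step 8: x=-0.059, v=0.130, θ₁=0.070, ω₁=-0.086, θ₂=0.040, ω₂=0.037
apply F[8]=+4.427 → step 9: x=-0.056, v=0.238, θ₁=0.067, ω₁=-0.219, θ₂=0.040, ω₂=-0.021
apply F[9]=+3.228 → step 10: x=-0.050, v=0.311, θ₁=0.062, ω₁=-0.301, θ₂=0.039, ω₂=-0.071
apply F[10]=+2.256 → step 11: x=-0.043, v=0.358, θ₁=0.055, ω₁=-0.344, θ₂=0.037, ω₂=-0.112
apply F[11]=+1.516 → step 12: x=-0.036, v=0.385, θ₁=0.048, ω₁=-0.361, θ₂=0.035, ω₂=-0.143
apply F[12]=+0.968 → step 13: x=-0.028, v=0.398, θ₁=0.041, ω₁=-0.360, θ₂=0.032, ω₂=-0.166
apply F[13]=+0.556 → step 14: x=-0.020, v=0.401, θ₁=0.034, ω₁=-0.349, θ₂=0.028, ω₂=-0.181
apply F[14]=+0.244 → step 15: x=-0.012, v=0.397, θ₁=0.027, ω₁=-0.330, θ₂=0.024, ω₂=-0.190
apply F[15]=+0.002 → step 16: x=-0.004, v=0.388, θ₁=0.021, ω₁=-0.307, θ₂=0.021, ω₂=-0.193
apply F[16]=-0.185 → step 17: x=0.003, v=0.376, θ₁=0.015, ω₁=-0.282, θ₂=0.017, ω₂=-0.192
apply F[17]=-0.333 → step 18: x=0.011, v=0.362, θ₁=0.010, ω₁=-0.256, θ₂=0.013, ω₂=-0.187
apply F[18]=-0.445 → step 19: x=0.018, v=0.346, θ₁=0.005, ω₁=-0.230, θ₂=0.009, ω₂=-0.179
apply F[19]=-0.531 → step 20: x=0.025, v=0.328, θ₁=0.001, ω₁=-0.205, θ₂=0.006, ω₂=-0.170
apply F[20]=-0.595 → step 21: x=0.031, v=0.311, θ₁=-0.003, ω₁=-0.181, θ₂=0.003, ω₂=-0.159
apply F[21]=-0.638 → step 22: x=0.037, v=0.293, θ₁=-0.007, ω₁=-0.158, θ₂=-0.001, ω₂=-0.147
apply F[22]=-0.667 → step 23: x=0.043, v=0.276, θ₁=-0.010, ω₁=-0.137, θ₂=-0.003, ω₂=-0.134
apply F[23]=-0.685 → step 24: x=0.048, v=0.260, θ₁=-0.012, ω₁=-0.118, θ₂=-0.006, ω₂=-0.122
apply F[24]=-0.693 → step 25: x=0.053, v=0.244, θ₁=-0.014, ω₁=-0.100, θ₂=-0.008, ω₂=-0.109
apply F[25]=-0.692 → step 26: x=0.058, v=0.228, θ₁=-0.016, ω₁=-0.084, θ₂=-0.010, ω₂=-0.097
apply F[26]=-0.687 → step 27: x=0.062, v=0.214, θ₁=-0.018, ω₁=-0.070, θ₂=-0.012, ω₂=-0.086
apply F[27]=-0.676 → step 28: x=0.066, v=0.200, θ₁=-0.019, ω₁=-0.057, θ₂=-0.014, ω₂=-0.075
apply F[28]=-0.664 → step 29: x=0.070, v=0.187, θ₁=-0.020, ω₁=-0.046, θ₂=-0.015, ω₂=-0.065
apply F[29]=-0.648 → step 30: x=0.074, v=0.175, θ₁=-0.021, ω₁=-0.036, θ₂=-0.016, ω₂=-0.055
apply F[30]=-0.632 → step 31: x=0.077, v=0.164, θ₁=-0.022, ω₁=-0.027, θ₂=-0.017, ω₂=-0.046
apply F[31]=-0.614 → step 32: x=0.080, v=0.153, θ₁=-0.022, ω₁=-0.020, θ₂=-0.018, ω₂=-0.038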